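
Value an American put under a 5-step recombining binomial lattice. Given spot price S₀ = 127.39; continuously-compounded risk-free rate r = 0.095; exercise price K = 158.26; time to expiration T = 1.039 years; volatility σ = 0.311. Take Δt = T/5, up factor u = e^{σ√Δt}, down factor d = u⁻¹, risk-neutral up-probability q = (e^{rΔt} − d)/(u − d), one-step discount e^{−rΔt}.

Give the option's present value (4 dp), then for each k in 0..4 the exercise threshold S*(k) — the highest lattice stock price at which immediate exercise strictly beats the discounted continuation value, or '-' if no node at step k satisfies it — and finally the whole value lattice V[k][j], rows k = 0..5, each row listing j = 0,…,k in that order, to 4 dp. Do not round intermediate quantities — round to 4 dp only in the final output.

price = 31.6013
boundary = - 110.5517 127.3900 110.5517 127.3900
tree:
31.6013
47.7083 18.7631
62.3209 30.8700 8.9271
75.0020 47.7083 16.8256 2.3866
86.0069 62.3209 30.8700 5.2314 0.0000
95.5573 75.0020 47.7083 11.4671 0.0000 0.0000

Δt=0.20780, u=1.15231, d=0.86782, q=0.53470, disc=e^(-rΔt)=0.98045
k=5 terminal: V=max(K-S,0) → 95.5573 75.0020 47.7083 11.4671 0.0000 0.0000
k=4: j=0 S=72.2531 intr=86.0069 cont=82.9134 V=86.0069[EX]; j=1 S=95.9391 intr=62.3209 cont=59.2273 V=62.3209[EX]; j=2 S=127.3900 intr=30.8700 cont=27.7764 V=30.8700[EX]; j=3 S=169.1511 intr=0.0000 cont=5.2314 V=5.2314[hold]; j=4 S=224.6024 intr=0.0000 cont=0.0000 V=0.0000[hold]  S*(4)=127.3900
k=3: j=0 S=83.2580 intr=75.0020 cont=71.9084 V=75.0020[EX]; j=1 S=110.5517 intr=47.7083 cont=44.6147 V=47.7083[EX]; j=2 S=146.7929 intr=11.4671 cont=16.8256 V=16.8256[hold]; j=3 S=194.9147 intr=0.0000 cont=2.3866 V=2.3866[hold]  S*(3)=110.5517
k=2: j=0 S=95.9391 intr=62.3209 cont=59.2273 V=62.3209[EX]; j=1 S=127.3900 intr=30.8700 cont=30.5856 V=30.8700[EX]; j=2 S=169.1511 intr=0.0000 cont=8.9271 V=8.9271[hold]  S*(2)=127.3900
k=1: j=0 S=110.5517 intr=47.7083 cont=44.6147 V=47.7083[EX]; j=1 S=146.7929 intr=11.4671 cont=18.7631 V=18.7631[hold]  S*(1)=110.5517
k=0: j=0 S=127.3900 intr=30.8700 cont=31.6013 V=31.6013[hold]  S*(0)=-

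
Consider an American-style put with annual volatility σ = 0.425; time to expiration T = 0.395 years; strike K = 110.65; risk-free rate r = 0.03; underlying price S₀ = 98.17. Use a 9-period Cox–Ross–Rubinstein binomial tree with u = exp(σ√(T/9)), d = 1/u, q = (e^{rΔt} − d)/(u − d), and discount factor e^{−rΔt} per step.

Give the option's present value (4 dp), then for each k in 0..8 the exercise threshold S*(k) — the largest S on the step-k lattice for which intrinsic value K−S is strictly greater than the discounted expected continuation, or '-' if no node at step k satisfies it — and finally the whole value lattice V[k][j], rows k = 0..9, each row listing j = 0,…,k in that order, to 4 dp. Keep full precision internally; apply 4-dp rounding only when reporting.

price = 17.7634
boundary = - - - 75.1580 68.7555 75.1580 82.1567 89.8071 98.1700
tree:
17.7634
23.0562 12.1946
29.0575 16.7500 7.3934
35.4920 22.3078 10.8973 3.6951
41.8945 28.6877 15.5978 5.9384 1.3245
47.7516 35.4920 21.5446 9.3292 2.3561 0.2333
53.1098 41.8945 28.4933 14.2289 4.1547 0.4538 0.0000
58.0115 47.7516 35.4920 20.8429 7.2486 0.8826 0.0000 0.0000
62.4956 53.1098 41.8945 28.4933 12.4800 1.7165 0.0000 0.0000 0.0000
66.5978 58.0115 47.7516 35.4920 20.8429 3.3384 0.0000 0.0000 0.0000 0.0000

Δt=0.04389  u=1.09312  d=0.91481  q=0.48514  discount=0.99868
step 9 (expiry): payoffs max(K−S,0) = 66.5978 58.0115 47.7516 35.4920 20.8429 3.3384 0.0000 0.0000 0.0000 0.0000
step 8: (k=8,j=0): S=48.1544, (K−S)⁺=62.4956, hold=62.3500 ⇒ V=62.4956 exercise | (k=8,j=1): S=57.5402, (K−S)⁺=53.1098, hold=52.9642 ⇒ V=53.1098 exercise | (k=8,j=2): S=68.7555, (K−S)⁺=41.8945, hold=41.7489 ⇒ V=41.8945 exercise | (k=8,j=3): S=82.1567, (K−S)⁺=28.4933, hold=28.3477 ⇒ V=28.4933 exercise | (k=8,j=4): S=98.1700, (K−S)⁺=12.4800, hold=12.3344 ⇒ V=12.4800 exercise | (k=8,j=5): S=117.3045, (K−S)⁺=0.0000, hold=1.7165 ⇒ V=1.7165 continue | (k=8,j=6): S=140.1685, (K−S)⁺=0.0000, hold=0.0000 ⇒ V=0.0000 continue | (k=8,j=7): S=167.4890, (K−S)⁺=0.0000, hold=0.0000 ⇒ V=0.0000 continue | (k=8,j=8): S=200.1345, (K−S)⁺=0.0000, hold=0.0000 ⇒ V=0.0000 continue  boundary S*=98.1700
step 7: (k=7,j=0): S=52.6385, (K−S)⁺=58.0115, hold=57.8659 ⇒ V=58.0115 exercise | (k=7,j=1): S=62.8984, (K−S)⁺=47.7516, hold=47.6060 ⇒ V=47.7516 exercise | (k=7,j=2): S=75.1580, (K−S)⁺=35.4920, hold=35.3464 ⇒ V=35.4920 exercise | (k=7,j=3): S=89.8071, (K−S)⁺=20.8429, hold=20.6973 ⇒ V=20.8429 exercise | (k=7,j=4): S=107.3116, (K−S)⁺=3.3384, hold=7.2486 ⇒ V=7.2486 continue | (k=7,j=5): S=128.2279, (K−S)⁺=0.0000, hold=0.8826 ⇒ V=0.8826 continue | (k=7,j=6): S=153.2210, (K−S)⁺=0.0000, hold=0.0000 ⇒ V=0.0000 continue | (k=7,j=7): S=183.0855, (K−S)⁺=0.0000, hold=0.0000 ⇒ V=0.0000 continue  boundary S*=89.8071
step 6: (k=6,j=0): S=57.5402, (K−S)⁺=53.1098, hold=52.9642 ⇒ V=53.1098 exercise | (k=6,j=1): S=68.7555, (K−S)⁺=41.8945, hold=41.7489 ⇒ V=41.8945 exercise | (k=6,j=2): S=82.1567, (K−S)⁺=28.4933, hold=28.3477 ⇒ V=28.4933 exercise | (k=6,j=3): S=98.1700, (K−S)⁺=12.4800, hold=14.2289 ⇒ V=14.2289 continue | (k=6,j=4): S=117.3045, (K−S)⁺=0.0000, hold=4.1547 ⇒ V=4.1547 continue | (k=6,j=5): S=140.1685, (K−S)⁺=0.0000, hold=0.4538 ⇒ V=0.4538 continue | (k=6,j=6): S=167.4890, (K−S)⁺=0.0000, hold=0.0000 ⇒ V=0.0000 continue  boundary S*=82.1567
step 5: (k=5,j=0): S=62.8984, (K−S)⁺=47.7516, hold=47.6060 ⇒ V=47.7516 exercise | (k=5,j=1): S=75.1580, (K−S)⁺=35.4920, hold=35.3464 ⇒ V=35.4920 exercise | (k=5,j=2): S=89.8071, (K−S)⁺=20.8429, hold=21.5446 ⇒ V=21.5446 continue | (k=5,j=3): S=107.3116, (K−S)⁺=3.3384, hold=9.3292 ⇒ V=9.3292 continue | (k=5,j=4): S=128.2279, (K−S)⁺=0.0000, hold=2.3561 ⇒ V=2.3561 continue | (k=5,j=5): S=153.2210, (K−S)⁺=0.0000, hold=0.2333 ⇒ V=0.2333 continue  boundary S*=75.1580
step 4: (k=4,j=0): S=68.7555, (K−S)⁺=41.8945, hold=41.7489 ⇒ V=41.8945 exercise | (k=4,j=1): S=82.1567, (K−S)⁺=28.4933, hold=28.6877 ⇒ V=28.6877 continue | (k=4,j=2): S=98.1700, (K−S)⁺=12.4800, hold=15.5978 ⇒ V=15.5978 continue | (k=4,j=3): S=117.3045, (K−S)⁺=0.0000, hold=5.9384 ⇒ V=5.9384 continue | (k=4,j=4): S=140.1685, (K−S)⁺=0.0000, hold=1.3245 ⇒ V=1.3245 continue  boundary S*=68.7555
step 3: (k=3,j=0): S=75.1580, (K−S)⁺=35.4920, hold=35.4406 ⇒ V=35.4920 exercise | (k=3,j=1): S=89.8071, (K−S)⁺=20.8429, hold=22.3078 ⇒ V=22.3078 continue | (k=3,j=2): S=107.3116, (K−S)⁺=3.3384, hold=10.8973 ⇒ V=10.8973 continue | (k=3,j=3): S=128.2279, (K−S)⁺=0.0000, hold=3.6951 ⇒ V=3.6951 continue  boundary S*=75.1580
step 2: (k=2,j=0): S=82.1567, (K−S)⁺=28.4933, hold=29.0575 ⇒ V=29.0575 continue | (k=2,j=1): S=98.1700, (K−S)⁺=12.4800, hold=16.7500 ⇒ V=16.7500 continue | (k=2,j=2): S=117.3045, (K−S)⁺=0.0000, hold=7.3934 ⇒ V=7.3934 continue  boundary S*=-
step 1: (k=1,j=0): S=89.8071, (K−S)⁺=20.8429, hold=23.0562 ⇒ V=23.0562 continue | (k=1,j=1): S=107.3116, (K−S)⁺=3.3384, hold=12.1946 ⇒ V=12.1946 continue  boundary S*=-
step 0: (k=0,j=0): S=98.1700, (K−S)⁺=12.4800, hold=17.7634 ⇒ V=17.7634 continue  boundary S*=-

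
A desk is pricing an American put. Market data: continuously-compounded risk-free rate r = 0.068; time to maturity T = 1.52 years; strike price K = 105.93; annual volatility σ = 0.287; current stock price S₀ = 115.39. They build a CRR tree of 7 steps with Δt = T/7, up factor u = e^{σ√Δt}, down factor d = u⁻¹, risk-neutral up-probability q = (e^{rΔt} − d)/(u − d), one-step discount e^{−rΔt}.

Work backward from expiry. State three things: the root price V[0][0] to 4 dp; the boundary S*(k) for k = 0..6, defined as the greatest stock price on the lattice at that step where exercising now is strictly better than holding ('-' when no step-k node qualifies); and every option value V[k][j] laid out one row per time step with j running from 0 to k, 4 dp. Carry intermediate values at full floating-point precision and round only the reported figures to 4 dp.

Δt=0.21714  u=1.14309  d=0.87482  q=0.52206  discount=0.98534
step 7 (expiry): payoffs max(K−S,0) = 60.6823 46.8065 28.6756 4.9846 0.0000 0.0000 0.0000 0.0000
step 6: (k=6,j=0): S=51.7223, (K−S)⁺=54.2077, hold=52.6550 ⇒ V=54.2077 exercise | (k=6,j=1): S=67.5836, (K−S)⁺=38.3464, hold=36.7937 ⇒ V=38.3464 exercise | (k=6,j=2): S=88.3090, (K−S)⁺=17.6210, hold=16.0684 ⇒ V=17.6210 exercise | (k=6,j=3): S=115.3900, (K−S)⁺=0.0000, hold=2.3474 ⇒ V=2.3474 continue | (k=6,j=4): S=150.7757, (K−S)⁺=0.0000, hold=0.0000 ⇒ V=0.0000 continue | (k=6,j=5): S=197.0130, (K−S)⁺=0.0000, hold=0.0000 ⇒ V=0.0000 continue | (k=6,j=6): S=257.4294, (K−S)⁺=0.0000, hold=0.0000 ⇒ V=0.0000 continue  boundary S*=88.3090
step 5: (k=5,j=0): S=59.1235, (K−S)⁺=46.8065, hold=45.2539 ⇒ V=46.8065 exercise | (k=5,j=1): S=77.2544, (K−S)⁺=28.6756, hold=27.1230 ⇒ V=28.6756 exercise | (k=5,j=2): S=100.9454, (K−S)⁺=4.9846, hold=9.5058 ⇒ V=9.5058 continue | (k=5,j=3): S=131.9015, (K−S)⁺=0.0000, hold=1.1055 ⇒ V=1.1055 continue | (k=5,j=4): S=172.3507, (K−S)⁺=0.0000, hold=0.0000 ⇒ V=0.0000 continue | (k=5,j=5): S=225.2042, (K−S)⁺=0.0000, hold=0.0000 ⇒ V=0.0000 continue  boundary S*=77.2544
step 4: (k=4,j=0): S=67.5836, (K−S)⁺=38.3464, hold=36.7937 ⇒ V=38.3464 exercise | (k=4,j=1): S=88.3090, (K−S)⁺=17.6210, hold=18.3941 ⇒ V=18.3941 continue | (k=4,j=2): S=115.3900, (K−S)⁺=0.0000, hold=5.0453 ⇒ V=5.0453 continue | (k=4,j=3): S=150.7757, (K−S)⁺=0.0000, hold=0.5206 ⇒ V=0.5206 continue | (k=4,j=4): S=197.0130, (K−S)⁺=0.0000, hold=0.0000 ⇒ V=0.0000 continue  boundary S*=67.5836
step 3: (k=3,j=0): S=77.2544, (K−S)⁺=28.6756, hold=27.5207 ⇒ V=28.6756 exercise | (k=3,j=1): S=100.9454, (K−S)⁺=4.9846, hold=11.2577 ⇒ V=11.2577 continue | (k=3,j=2): S=131.9015, (K−S)⁺=0.0000, hold=2.6438 ⇒ V=2.6438 continue | (k=3,j=3): S=172.3507, (K−S)⁺=0.0000, hold=0.2452 ⇒ V=0.2452 continue  boundary S*=77.2544
step 2: (k=2,j=0): S=88.3090, (K−S)⁺=17.6210, hold=19.2953 ⇒ V=19.2953 continue | (k=2,j=1): S=115.3900, (K−S)⁺=0.0000, hold=6.6616 ⇒ V=6.6616 continue | (k=2,j=2): S=150.7757, (K−S)⁺=0.0000, hold=1.3712 ⇒ V=1.3712 continue  boundary S*=-
step 1: (k=1,j=0): S=100.9454, (K−S)⁺=4.9846, hold=12.5136 ⇒ V=12.5136 continue | (k=1,j=1): S=131.9015, (K−S)⁺=0.0000, hold=3.8425 ⇒ V=3.8425 continue  boundary S*=-
step 0: (k=0,j=0): S=115.3900, (K−S)⁺=0.0000, hold=7.8697 ⇒ V=7.8697 continue  boundary S*=-

price = 7.8697
boundary = - - - 77.2544 67.5836 77.2544 88.3090
tree:
7.8697
12.5136 3.8425
19.2953 6.6616 1.3712
28.6756 11.2577 2.6438 0.2452
38.3464 18.3941 5.0453 0.5206 0.0000
46.8065 28.6756 9.5058 1.1055 0.0000 0.0000
54.2077 38.3464 17.6210 2.3474 0.0000 0.0000 0.0000
60.6823 46.8065 28.6756 4.9846 0.0000 0.0000 0.0000 0.0000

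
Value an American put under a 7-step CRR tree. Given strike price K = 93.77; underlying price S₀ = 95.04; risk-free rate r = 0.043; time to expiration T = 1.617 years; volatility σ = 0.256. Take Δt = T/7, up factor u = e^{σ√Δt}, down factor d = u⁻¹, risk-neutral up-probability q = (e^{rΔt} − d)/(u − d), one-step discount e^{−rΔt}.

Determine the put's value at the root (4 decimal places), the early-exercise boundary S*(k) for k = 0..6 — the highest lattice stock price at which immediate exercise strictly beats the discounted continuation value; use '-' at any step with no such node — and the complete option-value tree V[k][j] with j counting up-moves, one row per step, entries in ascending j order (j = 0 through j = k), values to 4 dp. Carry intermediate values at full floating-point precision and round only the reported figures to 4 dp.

Δt=0.23100  u=1.13093  d=0.88423  q=0.50974  discount=0.99012
step 7 (expiry): payoffs max(K−S,0) = 53.6041 42.3977 28.0648 9.7329 0.0000 0.0000 0.0000 0.0000
step 6: (k=6,j=0): S=45.4248, (K−S)⁺=48.3452, hold=47.4184 ⇒ V=48.3452 exercise | (k=6,j=1): S=58.0984, (K−S)⁺=35.6716, hold=34.7448 ⇒ V=35.6716 exercise | (k=6,j=2): S=74.3080, (K−S)⁺=19.4620, hold=18.5352 ⇒ V=19.4620 exercise | (k=6,j=3): S=95.0400, (K−S)⁺=0.0000, hold=4.7245 ⇒ V=4.7245 continue | (k=6,j=4): S=121.5563, (K−S)⁺=0.0000, hold=0.0000 ⇒ V=0.0000 continue | (k=6,j=5): S=155.4707, (K−S)⁺=0.0000, hold=0.0000 ⇒ V=0.0000 continue | (k=6,j=6): S=198.8473, (K−S)⁺=0.0000, hold=0.0000 ⇒ V=0.0000 continue  boundary S*=74.3080
step 5: (k=5,j=0): S=51.3723, (K−S)⁺=42.3977, hold=41.4709 ⇒ V=42.3977 exercise | (k=5,j=1): S=65.7052, (K−S)⁺=28.0648, hold=27.1380 ⇒ V=28.0648 exercise | (k=5,j=2): S=84.0371, (K−S)⁺=9.7329, hold=11.8316 ⇒ V=11.8316 continue | (k=5,j=3): S=107.4835, (K−S)⁺=0.0000, hold=2.2933 ⇒ V=2.2933 continue | (k=5,j=4): S=137.4716, (K−S)⁺=0.0000, hold=0.0000 ⇒ V=0.0000 continue | (k=5,j=5): S=175.8264, (K−S)⁺=0.0000, hold=0.0000 ⇒ V=0.0000 continue  boundary S*=65.7052
step 4: (k=4,j=0): S=58.0984, (K−S)⁺=35.6716, hold=34.7448 ⇒ V=35.6716 exercise | (k=4,j=1): S=74.3080, (K−S)⁺=19.4620, hold=19.5944 ⇒ V=19.5944 continue | (k=4,j=2): S=95.0400, (K−S)⁺=0.0000, hold=6.9006 ⇒ V=6.9006 continue | (k=4,j=3): S=121.5563, (K−S)⁺=0.0000, hold=1.1132 ⇒ V=1.1132 continue | (k=4,j=4): S=155.4707, (K−S)⁺=0.0000, hold=0.0000 ⇒ V=0.0000 continue  boundary S*=58.0984
step 3: (k=3,j=0): S=65.7052, (K−S)⁺=28.0648, hold=27.2048 ⇒ V=28.0648 exercise | (k=3,j=1): S=84.0371, (K−S)⁺=9.7329, hold=12.9941 ⇒ V=12.9941 continue | (k=3,j=2): S=107.4835, (K−S)⁺=0.0000, hold=3.9115 ⇒ V=3.9115 continue | (k=3,j=3): S=137.4716, (K−S)⁺=0.0000, hold=0.5404 ⇒ V=0.5404 continue  boundary S*=65.7052
step 2: (k=2,j=0): S=74.3080, (K−S)⁺=19.4620, hold=20.1812 ⇒ V=20.1812 continue | (k=2,j=1): S=95.0400, (K−S)⁺=0.0000, hold=8.2817 ⇒ V=8.2817 continue | (k=2,j=2): S=121.5563, (K−S)⁺=0.0000, hold=2.1714 ⇒ V=2.1714 continue  boundary S*=-
step 1: (k=1,j=0): S=84.0371, (K−S)⁺=9.7329, hold=13.9760 ⇒ V=13.9760 continue | (k=1,j=1): S=107.4835, (K−S)⁺=0.0000, hold=5.1159 ⇒ V=5.1159 continue  boundary S*=-
step 0: (k=0,j=0): S=95.0400, (K−S)⁺=0.0000, hold=9.3661 ⇒ V=9.3661 continue  boundary S*=-

price = 9.3661
boundary = - - - 65.7052 58.0984 65.7052 74.3080
tree:
9.3661
13.9760 5.1159
20.1812 8.2817 2.1714
28.0648 12.9941 3.9115 0.5404
35.6716 19.5944 6.9006 1.1132 0.0000
42.3977 28.0648 11.8316 2.2933 0.0000 0.0000
48.3452 35.6716 19.4620 4.7245 0.0000 0.0000 0.0000
53.6041 42.3977 28.0648 9.7329 0.0000 0.0000 0.0000 0.0000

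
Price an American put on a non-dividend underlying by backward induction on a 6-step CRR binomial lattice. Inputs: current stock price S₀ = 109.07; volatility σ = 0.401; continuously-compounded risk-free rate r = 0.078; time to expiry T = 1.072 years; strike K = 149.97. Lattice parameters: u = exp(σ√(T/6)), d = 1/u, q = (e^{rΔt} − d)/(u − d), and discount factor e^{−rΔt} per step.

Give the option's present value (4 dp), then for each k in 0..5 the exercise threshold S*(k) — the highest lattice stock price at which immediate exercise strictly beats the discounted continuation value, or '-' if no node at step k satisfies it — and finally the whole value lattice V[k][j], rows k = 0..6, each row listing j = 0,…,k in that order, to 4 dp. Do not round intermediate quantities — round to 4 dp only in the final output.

price = 42.2160
boundary = - 92.0647 77.7107 92.0647 109.0700 129.2164
tree:
42.2160
57.9053 27.6466
72.2593 41.0398 14.9733
84.3754 57.9053 25.2561 5.0675
94.6024 72.2593 40.9000 10.2552 0.0000
103.2348 84.3754 57.9053 20.7536 0.0000 0.0000
110.5214 94.6024 72.2593 40.9000 0.0000 0.0000 0.0000

Δt=0.17867  u=1.18471  d=0.84409  q=0.49893  discount=0.98616
step 6 (expiry): payoffs max(K−S,0) = 110.5214 94.6024 72.2593 40.9000 0.0000 0.0000 0.0000
step 5: (k=5,j=0): S=46.7352, (K−S)⁺=103.2348, hold=101.1594 ⇒ V=103.2348 exercise | (k=5,j=1): S=65.5946, (K−S)⁺=84.3754, hold=82.2999 ⇒ V=84.3754 exercise | (k=5,j=2): S=92.0647, (K−S)⁺=57.9053, hold=55.8298 ⇒ V=57.9053 exercise | (k=5,j=3): S=129.2164, (K−S)⁺=20.7536, hold=20.2103 ⇒ V=20.7536 exercise | (k=5,j=4): S=181.3603, (K−S)⁺=0.0000, hold=0.0000 ⇒ V=0.0000 continue | (k=5,j=5): S=254.5463, (K−S)⁺=0.0000, hold=0.0000 ⇒ V=0.0000 continue  boundary S*=129.2164
step 4: (k=4,j=0): S=55.3676, (K−S)⁺=94.6024, hold=92.5269 ⇒ V=94.6024 exercise | (k=4,j=1): S=77.7107, (K−S)⁺=72.2593, hold=70.1838 ⇒ V=72.2593 exercise | (k=4,j=2): S=109.0700, (K−S)⁺=40.9000, hold=38.8245 ⇒ V=40.9000 exercise | (k=4,j=3): S=153.0840, (K−S)⁺=0.0000, hold=10.2552 ⇒ V=10.2552 continue | (k=4,j=4): S=214.8595, (K−S)⁺=0.0000, hold=0.0000 ⇒ V=0.0000 continue  boundary S*=109.0700
step 3: (k=3,j=0): S=65.5946, (K−S)⁺=84.3754, hold=82.2999 ⇒ V=84.3754 exercise | (k=3,j=1): S=92.0647, (K−S)⁺=57.9053, hold=55.8298 ⇒ V=57.9053 exercise | (k=3,j=2): S=129.2164, (K−S)⁺=20.7536, hold=25.2561 ⇒ V=25.2561 continue | (k=3,j=3): S=181.3603, (K−S)⁺=0.0000, hold=5.0675 ⇒ V=5.0675 continue  boundary S*=92.0647
step 2: (k=2,j=0): S=77.7107, (K−S)⁺=72.2593, hold=70.1838 ⇒ V=72.2593 exercise | (k=2,j=1): S=109.0700, (K−S)⁺=40.9000, hold=41.0398 ⇒ V=41.0398 continue | (k=2,j=2): S=153.0840, (K−S)⁺=0.0000, hold=14.9733 ⇒ V=14.9733 continue  boundary S*=77.7107
step 1: (k=1,j=0): S=92.0647, (K−S)⁺=57.9053, hold=55.8986 ⇒ V=57.9053 exercise | (k=1,j=1): S=129.2164, (K−S)⁺=20.7536, hold=27.6466 ⇒ V=27.6466 continue  boundary S*=92.0647
step 0: (k=0,j=0): S=109.0700, (K−S)⁺=40.9000, hold=42.2160 ⇒ V=42.2160 continue  boundary S*=-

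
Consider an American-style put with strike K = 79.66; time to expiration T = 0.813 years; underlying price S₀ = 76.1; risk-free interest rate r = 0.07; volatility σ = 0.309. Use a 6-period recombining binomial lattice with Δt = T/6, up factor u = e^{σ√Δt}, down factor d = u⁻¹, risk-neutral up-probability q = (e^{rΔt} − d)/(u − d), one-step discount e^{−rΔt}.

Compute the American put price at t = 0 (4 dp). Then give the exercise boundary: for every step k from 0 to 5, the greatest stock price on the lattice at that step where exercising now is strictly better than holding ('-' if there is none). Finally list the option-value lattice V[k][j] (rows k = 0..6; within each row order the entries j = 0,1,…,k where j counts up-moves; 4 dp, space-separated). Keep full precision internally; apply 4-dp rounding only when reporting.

Δt=0.13550, u=1.12047, d=0.89249, q=0.51340, disc=e^(-rΔt)=0.99056
k=6 terminal: V=max(K-S,0) → 41.2013 31.3773 19.0439 3.5600 0.0000 0.0000 0.0000
k=5: j=0 S=43.0916 intr=36.5684 cont=35.8164 V=36.5684[EX]; j=1 S=54.0990 intr=25.5610 cont=24.8090 V=25.5610[EX]; j=2 S=67.9182 intr=11.7418 cont=10.9898 V=11.7418[EX]; j=3 S=85.2674 intr=0.0000 cont=1.7160 V=1.7160[hold]; j=4 S=107.0483 intr=0.0000 cont=0.0000 V=0.0000[hold]; j=5 S=134.3929 intr=0.0000 cont=0.0000 V=0.0000[hold]  S*(5)=67.9182
k=4: j=0 S=48.2827 intr=31.3773 cont=30.6253 V=31.3773[EX]; j=1 S=60.6161 intr=19.0439 cont=18.2919 V=19.0439[EX]; j=2 S=76.1000 intr=3.5600 cont=6.5323 V=6.5323[hold]; j=3 S=95.5391 intr=0.0000 cont=0.8271 V=0.8271[hold]; j=4 S=119.9439 intr=0.0000 cont=0.0000 V=0.0000[hold]  S*(4)=60.6161
k=3: j=0 S=54.0990 intr=25.5610 cont=24.8090 V=25.5610[EX]; j=1 S=67.9182 intr=11.7418 cont=12.5013 V=12.5013[hold]; j=2 S=85.2674 intr=0.0000 cont=3.5692 V=3.5692[hold]; j=3 S=107.0483 intr=0.0000 cont=0.3987 V=0.3987[hold]  S*(3)=54.0990
k=2: j=0 S=60.6161 intr=19.0439 cont=18.6782 V=19.0439[EX]; j=1 S=76.1000 intr=3.5600 cont=7.8409 V=7.8409[hold]; j=2 S=95.5391 intr=0.0000 cont=1.9232 V=1.9232[hold]  S*(2)=60.6161
k=1: j=0 S=67.9182 intr=11.7418 cont=13.1668 V=13.1668[hold]; j=1 S=85.2674 intr=0.0000 cont=4.7574 V=4.7574[hold]  S*(1)=-
k=0: j=0 S=76.1000 intr=3.5600 cont=8.7659 V=8.7659[hold]  S*(0)=-

price = 8.7659
boundary = - - 60.6161 54.0990 60.6161 67.9182
tree:
8.7659
13.1668 4.7574
19.0439 7.8409 1.9232
25.5610 12.5013 3.5692 0.3987
31.3773 19.0439 6.5323 0.8271 0.0000
36.5684 25.5610 11.7418 1.7160 0.0000 0.0000
41.2013 31.3773 19.0439 3.5600 0.0000 0.0000 0.0000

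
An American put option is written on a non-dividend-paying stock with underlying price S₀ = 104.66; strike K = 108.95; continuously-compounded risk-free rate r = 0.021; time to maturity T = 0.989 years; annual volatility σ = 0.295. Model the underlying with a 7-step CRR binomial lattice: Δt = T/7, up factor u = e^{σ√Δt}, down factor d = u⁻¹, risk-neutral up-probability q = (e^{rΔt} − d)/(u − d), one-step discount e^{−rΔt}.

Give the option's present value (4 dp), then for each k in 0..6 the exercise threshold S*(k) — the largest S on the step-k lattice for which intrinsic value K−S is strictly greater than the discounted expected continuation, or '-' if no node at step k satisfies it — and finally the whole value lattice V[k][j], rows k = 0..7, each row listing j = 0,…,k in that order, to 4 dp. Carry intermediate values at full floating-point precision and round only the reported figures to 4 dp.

params: Δt=0.14129 u=1.11727 d=0.89504 q=0.48568 e^(-rΔt)=0.99704
t_7 payoffs: 60.7902 48.8329 33.9069 15.2749 0.0000 0.0000 0.0000 0.0000
t_6: node(6,0) S=53.8073 payoff=55.1427 vs cont=54.8199 → 55.1427 [stop]  node(6,1) S=67.1668 payoff=41.7832 vs cont=41.4605 → 41.7832 [stop]  node(6,2) S=83.8432 payoff=25.1068 vs cont=24.7841 → 25.1068 [stop]  node(6,3) S=104.6600 payoff=4.2900 vs cont=7.8329 → 7.8329 [wait]  node(6,4) S=130.6453 payoff=0.0000 vs cont=0.0000 → 0.0000 [wait]  node(6,5) S=163.0824 payoff=0.0000 vs cont=0.0000 → 0.0000 [wait]  node(6,6) S=203.5730 payoff=0.0000 vs cont=0.0000 → 0.0000 [wait]  ⇒ S*(6)=83.8432
t_5: node(5,0) S=60.1171 payoff=48.8329 vs cont=48.5101 → 48.8329 [stop]  node(5,1) S=75.0431 payoff=33.9069 vs cont=33.5841 → 33.9069 [stop]  node(5,2) S=93.6751 payoff=15.2749 vs cont=16.6678 → 16.6678 [wait]  node(5,3) S=116.9331 payoff=0.0000 vs cont=4.0167 → 4.0167 [wait]  node(5,4) S=145.9656 payoff=0.0000 vs cont=0.0000 → 0.0000 [wait]  node(5,5) S=182.2064 payoff=0.0000 vs cont=0.0000 → 0.0000 [wait]  ⇒ S*(5)=75.0431
t_4: node(4,0) S=67.1668 payoff=41.7832 vs cont=41.4605 → 41.7832 [stop]  node(4,1) S=83.8432 payoff=25.1068 vs cont=25.4585 → 25.4585 [wait]  node(4,2) S=104.6600 payoff=4.2900 vs cont=10.4922 → 10.4922 [wait]  node(4,3) S=130.6453 payoff=0.0000 vs cont=2.0598 → 2.0598 [wait]  node(4,4) S=163.0824 payoff=0.0000 vs cont=0.0000 → 0.0000 [wait]  ⇒ S*(4)=67.1668
t_3: node(3,0) S=75.0431 payoff=33.9069 vs cont=33.7544 → 33.9069 [stop]  node(3,1) S=93.6751 payoff=15.2749 vs cont=18.1358 → 18.1358 [wait]  node(3,2) S=116.9331 payoff=0.0000 vs cont=6.3778 → 6.3778 [wait]  node(3,3) S=145.9656 payoff=0.0000 vs cont=1.0562 → 1.0562 [wait]  ⇒ S*(3)=75.0431
t_2: node(2,0) S=83.8432 payoff=25.1068 vs cont=26.1695 → 26.1695 [wait]  node(2,1) S=104.6600 payoff=4.2900 vs cont=12.3884 → 12.3884 [wait]  node(2,2) S=130.6453 payoff=0.0000 vs cont=3.7820 → 3.7820 [wait]  ⇒ S*(2)=-
t_1: node(1,0) S=93.6751 payoff=15.2749 vs cont=19.4186 → 19.4186 [wait]  node(1,1) S=116.9331 payoff=0.0000 vs cont=8.1841 → 8.1841 [wait]  ⇒ S*(1)=-
t_0: node(0,0) S=104.6600 payoff=4.2900 vs cont=13.9209 → 13.9209 [wait]  ⇒ S*(0)=-

price = 13.9209
boundary = - - - 75.0431 67.1668 75.0431 83.8432
tree:
13.9209
19.4186 8.1841
26.1695 12.3884 3.7820
33.9069 18.1358 6.3778 1.0562
41.7832 25.4585 10.4922 2.0598 0.0000
48.8329 33.9069 16.6678 4.0167 0.0000 0.0000
55.1427 41.7832 25.1068 7.8329 0.0000 0.0000 0.0000
60.7902 48.8329 33.9069 15.2749 0.0000 0.0000 0.0000 0.0000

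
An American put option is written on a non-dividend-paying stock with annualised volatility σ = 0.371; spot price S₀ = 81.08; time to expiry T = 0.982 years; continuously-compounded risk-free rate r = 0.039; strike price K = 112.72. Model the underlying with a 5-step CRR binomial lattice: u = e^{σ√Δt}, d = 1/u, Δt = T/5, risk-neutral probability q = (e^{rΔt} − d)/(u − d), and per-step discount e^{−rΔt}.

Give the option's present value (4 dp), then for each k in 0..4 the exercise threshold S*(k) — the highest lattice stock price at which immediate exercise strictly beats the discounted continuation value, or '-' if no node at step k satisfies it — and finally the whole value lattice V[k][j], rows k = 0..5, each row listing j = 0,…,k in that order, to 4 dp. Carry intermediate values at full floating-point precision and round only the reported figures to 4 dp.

price = 33.4369
boundary = - 68.7874 58.3584 68.7874 81.0800
tree:
33.4369
43.9326 22.7023
54.3616 32.3701 12.6855
63.2094 43.9326 20.4733 4.5273
70.7157 54.3616 31.6400 8.8117 0.0000
77.0840 63.2094 43.9326 17.1506 0.0000 0.0000

Δt=0.19640  u=1.17870  d=0.84839  q=0.48227  discount=0.99237
step 5 (expiry): payoffs max(K−S,0) = 77.0840 63.2094 43.9326 17.1506 0.0000 0.0000
step 4: (k=4,j=0): S=42.0043, (K−S)⁺=70.7157, hold=69.8556 ⇒ V=70.7157 exercise | (k=4,j=1): S=58.3584, (K−S)⁺=54.3616, hold=53.5015 ⇒ V=54.3616 exercise | (k=4,j=2): S=81.0800, (K−S)⁺=31.6400, hold=30.7799 ⇒ V=31.6400 exercise | (k=4,j=3): S=112.6481, (K−S)⁺=0.0719, hold=8.8117 ⇒ V=8.8117 continue | (k=4,j=4): S=156.5071, (K−S)⁺=0.0000, hold=0.0000 ⇒ V=0.0000 continue  boundary S*=81.0800
step 3: (k=3,j=0): S=49.5106, (K−S)⁺=63.2094, hold=62.3493 ⇒ V=63.2094 exercise | (k=3,j=1): S=68.7874, (K−S)⁺=43.9326, hold=43.0725 ⇒ V=43.9326 exercise | (k=3,j=2): S=95.5694, (K−S)⁺=17.1506, hold=20.4733 ⇒ V=20.4733 continue | (k=3,j=3): S=132.7789, (K−S)⁺=0.0000, hold=4.5273 ⇒ V=4.5273 continue  boundary S*=68.7874
step 2: (k=2,j=0): S=58.3584, (K−S)⁺=54.3616, hold=53.5015 ⇒ V=54.3616 exercise | (k=2,j=1): S=81.0800, (K−S)⁺=31.6400, hold=32.3701 ⇒ V=32.3701 continue | (k=2,j=2): S=112.6481, (K−S)⁺=0.0719, hold=12.6855 ⇒ V=12.6855 continue  boundary S*=58.3584
step 1: (k=1,j=0): S=68.7874, (K−S)⁺=43.9326, hold=43.4219 ⇒ V=43.9326 exercise | (k=1,j=1): S=95.5694, (K−S)⁺=17.1506, hold=22.7023 ⇒ V=22.7023 continue  boundary S*=68.7874
step 0: (k=0,j=0): S=81.0800, (K−S)⁺=31.6400, hold=33.4369 ⇒ V=33.4369 continue  boundary S*=-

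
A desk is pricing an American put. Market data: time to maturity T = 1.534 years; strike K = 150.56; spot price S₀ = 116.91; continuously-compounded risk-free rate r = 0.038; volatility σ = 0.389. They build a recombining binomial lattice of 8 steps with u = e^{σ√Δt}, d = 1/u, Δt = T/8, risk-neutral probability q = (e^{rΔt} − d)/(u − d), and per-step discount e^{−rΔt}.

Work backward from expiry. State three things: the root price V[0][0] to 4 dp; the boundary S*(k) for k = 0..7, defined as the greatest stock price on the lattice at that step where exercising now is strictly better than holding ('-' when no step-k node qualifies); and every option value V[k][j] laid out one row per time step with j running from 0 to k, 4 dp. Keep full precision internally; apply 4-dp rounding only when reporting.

Δt=0.19175, u=1.18571, d=0.84338, q=0.47888, disc=e^(-rΔt)=0.99274
k=8 terminal: V=max(K-S,0) → 120.6354 108.4888 91.4120 67.4035 33.6500 0.0000 0.0000 0.0000 0.0000
k=7: j=0 S=35.4819 intr=115.0781 cont=113.9850 V=115.0781[EX]; j=1 S=49.8841 intr=100.6759 cont=99.5828 V=100.6759[EX]; j=2 S=70.1323 intr=80.4277 cont=79.3346 V=80.4277[EX]; j=3 S=98.5993 intr=51.9607 cont=50.8676 V=51.9607[EX]; j=4 S=138.6211 intr=11.9389 cont=17.4084 V=17.4084[hold]; j=5 S=194.8880 intr=0.0000 cont=0.0000 V=0.0000[hold]; j=6 S=273.9939 intr=0.0000 cont=0.0000 V=0.0000[hold]; j=7 S=385.2091 intr=0.0000 cont=0.0000 V=0.0000[hold]  S*(7)=98.5993
k=6: j=0 S=42.0712 intr=108.4888 cont=107.3958 V=108.4888[EX]; j=1 S=59.1480 intr=91.4120 cont=90.3189 V=91.4120[EX]; j=2 S=83.1565 intr=67.4035 cont=66.3105 V=67.4035[EX]; j=3 S=116.9100 intr=33.6500 cont=35.1572 V=35.1572[hold]; j=4 S=164.3642 intr=0.0000 cont=9.0060 V=9.0060[hold]; j=5 S=231.0803 intr=0.0000 cont=0.0000 V=0.0000[hold]; j=6 S=324.8768 intr=0.0000 cont=0.0000 V=0.0000[hold]  S*(6)=83.1565
k=5: j=0 S=49.8841 intr=100.6759 cont=99.5828 V=100.6759[EX]; j=1 S=70.1323 intr=80.4277 cont=79.3346 V=80.4277[EX]; j=2 S=98.5993 intr=51.9607 cont=51.5841 V=51.9607[EX]; j=3 S=138.6211 intr=11.9389 cont=22.4696 V=22.4696[hold]; j=4 S=194.8880 intr=0.0000 cont=4.6591 V=4.6591[hold]; j=5 S=273.9939 intr=0.0000 cont=0.0000 V=0.0000[hold]  S*(5)=98.5993
k=4: j=0 S=59.1480 intr=91.4120 cont=90.3189 V=91.4120[EX]; j=1 S=83.1565 intr=67.4035 cont=66.3105 V=67.4035[EX]; j=2 S=116.9100 intr=33.6500 cont=37.5633 V=37.5633[hold]; j=3 S=164.3642 intr=0.0000 cont=13.8393 V=13.8393[hold]; j=4 S=231.0803 intr=0.0000 cont=2.4103 V=2.4103[hold]  S*(4)=83.1565
k=3: j=0 S=70.1323 intr=80.4277 cont=79.3346 V=80.4277[EX]; j=1 S=98.5993 intr=51.9607 cont=52.7280 V=52.7280[hold]; j=2 S=138.6211 intr=11.9389 cont=26.0121 V=26.0121[hold]; j=3 S=194.8880 intr=0.0000 cont=8.3054 V=8.3054[hold]  S*(3)=70.1323
k=2: j=0 S=83.1565 intr=67.4035 cont=66.6753 V=67.4035[EX]; j=1 S=116.9100 intr=33.6500 cont=39.6444 V=39.6444[hold]; j=2 S=164.3642 intr=0.0000 cont=17.4054 V=17.4054[hold]  S*(2)=83.1565
k=1: j=0 S=98.5993 intr=51.9607 cont=53.7174 V=53.7174[hold]; j=1 S=138.6211 intr=11.9389 cont=28.7841 V=28.7841[hold]  S*(1)=-
k=0: j=0 S=116.9100 intr=33.6500 cont=41.4740 V=41.4740[hold]  S*(0)=-

price = 41.4740
boundary = - - 83.1565 70.1323 83.1565 98.5993 83.1565 98.5993
tree:
41.4740
53.7174 28.7841
67.4035 39.6444 17.4054
80.4277 52.7280 26.0121 8.3054
91.4120 67.4035 37.5633 13.8393 2.4103
100.6759 80.4277 51.9607 22.4696 4.6591 0.0000
108.4888 91.4120 67.4035 35.1572 9.0060 0.0000 0.0000
115.0781 100.6759 80.4277 51.9607 17.4084 0.0000 0.0000 0.0000
120.6354 108.4888 91.4120 67.4035 33.6500 0.0000 0.0000 0.0000 0.0000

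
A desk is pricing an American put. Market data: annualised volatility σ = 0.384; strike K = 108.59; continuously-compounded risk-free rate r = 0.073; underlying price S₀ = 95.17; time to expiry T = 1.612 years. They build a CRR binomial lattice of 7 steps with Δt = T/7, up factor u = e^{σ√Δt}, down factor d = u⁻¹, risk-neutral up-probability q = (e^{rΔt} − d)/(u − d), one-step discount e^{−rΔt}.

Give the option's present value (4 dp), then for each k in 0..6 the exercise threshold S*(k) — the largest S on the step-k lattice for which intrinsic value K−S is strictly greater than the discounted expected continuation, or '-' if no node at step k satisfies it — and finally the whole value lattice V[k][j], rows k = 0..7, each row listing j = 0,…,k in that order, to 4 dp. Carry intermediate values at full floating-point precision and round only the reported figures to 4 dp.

price = 21.4162
boundary = - - 65.8327 54.7535 65.8327 79.1536 65.8327
tree:
21.4162
30.8022 12.7492
42.7573 19.8823 6.0430
53.8365 29.8665 10.5644 1.7229
63.0511 42.7573 17.9786 3.5028 0.0000
70.7149 53.8365 29.4364 7.1214 0.0000 0.0000
77.0890 63.0511 42.7573 14.4786 0.0000 0.0000 0.0000
82.3904 70.7149 53.8365 29.4364 0.0000 0.0000 0.0000 0.0000

Δt=0.23029  u=1.20235  d=0.83171  q=0.49980  discount=0.98333
step 7 (expiry): payoffs max(K−S,0) = 82.3904 70.7149 53.8365 29.4364 0.0000 0.0000 0.0000 0.0000
step 6: (k=6,j=0): S=31.5010, (K−S)⁺=77.0890, hold=75.2788 ⇒ V=77.0890 exercise | (k=6,j=1): S=45.5389, (K−S)⁺=63.0511, hold=61.2408 ⇒ V=63.0511 exercise | (k=6,j=2): S=65.8327, (K−S)⁺=42.7573, hold=40.9471 ⇒ V=42.7573 exercise | (k=6,j=3): S=95.1700, (K−S)⁺=13.4200, hold=14.4786 ⇒ V=14.4786 continue | (k=6,j=4): S=137.5811, (K−S)⁺=0.0000, hold=0.0000 ⇒ V=0.0000 continue | (k=6,j=5): S=198.8920, (K−S)⁺=0.0000, hold=0.0000 ⇒ V=0.0000 continue | (k=6,j=6): S=287.5252, (K−S)⁺=0.0000, hold=0.0000 ⇒ V=0.0000 continue  boundary S*=65.8327
step 5: (k=5,j=0): S=37.8751, (K−S)⁺=70.7149, hold=68.9047 ⇒ V=70.7149 exercise | (k=5,j=1): S=54.7535, (K−S)⁺=53.8365, hold=52.0262 ⇒ V=53.8365 exercise | (k=5,j=2): S=79.1536, (K−S)⁺=29.4364, hold=28.1464 ⇒ V=29.4364 exercise | (k=5,j=3): S=114.4272, (K−S)⁺=0.0000, hold=7.1214 ⇒ V=7.1214 continue | (k=5,j=4): S=165.4200, (K−S)⁺=0.0000, hold=0.0000 ⇒ V=0.0000 continue | (k=5,j=5): S=239.1369, (K−S)⁺=0.0000, hold=0.0000 ⇒ V=0.0000 continue  boundary S*=79.1536
step 4: (k=4,j=0): S=45.5389, (K−S)⁺=63.0511, hold=61.2408 ⇒ V=63.0511 exercise | (k=4,j=1): S=65.8327, (K−S)⁺=42.7573, hold=40.9471 ⇒ V=42.7573 exercise | (k=4,j=2): S=95.1700, (K−S)⁺=13.4200, hold=17.9786 ⇒ V=17.9786 continue | (k=4,j=3): S=137.5811, (K−S)⁺=0.0000, hold=3.5028 ⇒ V=3.5028 continue | (k=4,j=4): S=198.8920, (K−S)⁺=0.0000, hold=0.0000 ⇒ V=0.0000 continue  boundary S*=65.8327
step 3: (k=3,j=0): S=54.7535, (K−S)⁺=53.8365, hold=52.0262 ⇒ V=53.8365 exercise | (k=3,j=1): S=79.1536, (K−S)⁺=29.4364, hold=29.8665 ⇒ V=29.8665 continue | (k=3,j=2): S=114.4272, (K−S)⁺=0.0000, hold=10.5644 ⇒ V=10.5644 continue | (k=3,j=3): S=165.4200, (K−S)⁺=0.0000, hold=1.7229 ⇒ V=1.7229 continue  boundary S*=54.7535
step 2: (k=2,j=0): S=65.8327, (K−S)⁺=42.7573, hold=41.1585 ⇒ V=42.7573 exercise | (k=2,j=1): S=95.1700, (K−S)⁺=13.4200, hold=19.8823 ⇒ V=19.8823 continue | (k=2,j=2): S=137.5811, (K−S)⁺=0.0000, hold=6.0430 ⇒ V=6.0430 continue  boundary S*=65.8327
step 1: (k=1,j=0): S=79.1536, (K−S)⁺=29.4364, hold=30.8022 ⇒ V=30.8022 continue | (k=1,j=1): S=114.4272, (K−S)⁺=0.0000, hold=12.7492 ⇒ V=12.7492 continue  boundary S*=-
step 0: (k=0,j=0): S=95.1700, (K−S)⁺=13.4200, hold=21.4162 ⇒ V=21.4162 continue  boundary S*=-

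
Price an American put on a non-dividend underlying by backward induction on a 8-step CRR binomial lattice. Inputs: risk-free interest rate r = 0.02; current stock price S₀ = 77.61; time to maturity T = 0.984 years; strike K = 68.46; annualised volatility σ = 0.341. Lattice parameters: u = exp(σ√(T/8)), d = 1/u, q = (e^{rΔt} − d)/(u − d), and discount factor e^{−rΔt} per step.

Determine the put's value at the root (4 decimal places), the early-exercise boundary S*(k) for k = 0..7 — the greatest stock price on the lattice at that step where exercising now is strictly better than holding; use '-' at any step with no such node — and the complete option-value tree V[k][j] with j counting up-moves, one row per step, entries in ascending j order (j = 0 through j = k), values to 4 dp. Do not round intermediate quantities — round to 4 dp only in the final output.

Δt=0.12300  u=1.12704  d=0.88728  q=0.48041  discount=0.99754
step 8 (expiry): payoffs max(K−S,0) = 38.6468 30.5909 20.3580 7.3601 0.0000 0.0000 0.0000 0.0000 0.0000
step 7: (k=7,j=0): S=33.6006, (K−S)⁺=34.8594, hold=34.6912 ⇒ V=34.8594 exercise | (k=7,j=1): S=42.6800, (K−S)⁺=25.7800, hold=25.6118 ⇒ V=25.7800 exercise | (k=7,j=2): S=54.2128, (K−S)⁺=14.2472, hold=14.0790 ⇒ V=14.2472 exercise | (k=7,j=3): S=68.8619, (K−S)⁺=0.0000, hold=3.8149 ⇒ V=3.8149 continue | (k=7,j=4): S=87.4695, (K−S)⁺=0.0000, hold=0.0000 ⇒ V=0.0000 continue | (k=7,j=5): S=111.1051, (K−S)⁺=0.0000, hold=0.0000 ⇒ V=0.0000 continue | (k=7,j=6): S=141.1274, (K−S)⁺=0.0000, hold=0.0000 ⇒ V=0.0000 continue | (k=7,j=7): S=179.2622, (K−S)⁺=0.0000, hold=0.0000 ⇒ V=0.0000 continue  boundary S*=54.2128
step 6: (k=6,j=0): S=37.8691, (K−S)⁺=30.5909, hold=30.4227 ⇒ V=30.5909 exercise | (k=6,j=1): S=48.1020, (K−S)⁺=20.3580, hold=20.1898 ⇒ V=20.3580 exercise | (k=6,j=2): S=61.0999, (K−S)⁺=7.3601, hold=9.2127 ⇒ V=9.2127 continue | (k=6,j=3): S=77.6100, (K−S)⁺=0.0000, hold=1.9773 ⇒ V=1.9773 continue | (k=6,j=4): S=98.5814, (K−S)⁺=0.0000, hold=0.0000 ⇒ V=0.0000 continue | (k=6,j=5): S=125.2197, (K−S)⁺=0.0000, hold=0.0000 ⇒ V=0.0000 continue | (k=6,j=6): S=159.0560, (K−S)⁺=0.0000, hold=0.0000 ⇒ V=0.0000 continue  boundary S*=48.1020
step 5: (k=5,j=0): S=42.6800, (K−S)⁺=25.7800, hold=25.6118 ⇒ V=25.7800 exercise | (k=5,j=1): S=54.2128, (K−S)⁺=14.2472, hold=14.9669 ⇒ V=14.9669 continue | (k=5,j=2): S=68.8619, (K−S)⁺=0.0000, hold=5.7227 ⇒ V=5.7227 continue | (k=5,j=3): S=87.4695, (K−S)⁺=0.0000, hold=1.0249 ⇒ V=1.0249 continue | (k=5,j=4): S=111.1051, (K−S)⁺=0.0000, hold=0.0000 ⇒ V=0.0000 continue | (k=5,j=5): S=141.1274, (K−S)⁺=0.0000, hold=0.0000 ⇒ V=0.0000 continue  boundary S*=42.6800
step 4: (k=4,j=0): S=48.1020, (K−S)⁺=20.3580, hold=20.5347 ⇒ V=20.5347 continue | (k=4,j=1): S=61.0999, (K−S)⁺=7.3601, hold=10.5000 ⇒ V=10.5000 continue | (k=4,j=2): S=77.6100, (K−S)⁺=0.0000, hold=3.4573 ⇒ V=3.4573 continue | (k=4,j=3): S=98.5814, (K−S)⁺=0.0000, hold=0.5312 ⇒ V=0.5312 continue | (k=4,j=4): S=125.2197, (K−S)⁺=0.0000, hold=0.0000 ⇒ V=0.0000 continue  boundary S*=-
step 3: (k=3,j=0): S=54.2128, (K−S)⁺=14.2472, hold=15.6753 ⇒ V=15.6753 continue | (k=3,j=1): S=68.8619, (K−S)⁺=0.0000, hold=7.0991 ⇒ V=7.0991 continue | (k=3,j=2): S=87.4695, (K−S)⁺=0.0000, hold=2.0465 ⇒ V=2.0465 continue | (k=3,j=3): S=111.1051, (K−S)⁺=0.0000, hold=0.2753 ⇒ V=0.2753 continue  boundary S*=-
step 2: (k=2,j=0): S=61.0999, (K−S)⁺=7.3601, hold=11.5268 ⇒ V=11.5268 continue | (k=2,j=1): S=77.6100, (K−S)⁺=0.0000, hold=4.6603 ⇒ V=4.6603 continue | (k=2,j=2): S=98.5814, (K−S)⁺=0.0000, hold=1.1927 ⇒ V=1.1927 continue  boundary S*=-
step 1: (k=1,j=0): S=68.8619, (K−S)⁺=0.0000, hold=8.2079 ⇒ V=8.2079 continue | (k=1,j=1): S=87.4695, (K−S)⁺=0.0000, hold=2.9871 ⇒ V=2.9871 continue  boundary S*=-
step 0: (k=0,j=0): S=77.6100, (K−S)⁺=0.0000, hold=5.6857 ⇒ V=5.6857 continue  boundary S*=-

price = 5.6857
boundary = - - - - - 42.6800 48.1020 54.2128
tree:
5.6857
8.2079 2.9871
11.5268 4.6603 1.1927
15.6753 7.0991 2.0465 0.2753
20.5347 10.5000 3.4573 0.5312 0.0000
25.7800 14.9669 5.7227 1.0249 0.0000 0.0000
30.5909 20.3580 9.2127 1.9773 0.0000 0.0000 0.0000
34.8594 25.7800 14.2472 3.8149 0.0000 0.0000 0.0000 0.0000
38.6468 30.5909 20.3580 7.3601 0.0000 0.0000 0.0000 0.0000 0.0000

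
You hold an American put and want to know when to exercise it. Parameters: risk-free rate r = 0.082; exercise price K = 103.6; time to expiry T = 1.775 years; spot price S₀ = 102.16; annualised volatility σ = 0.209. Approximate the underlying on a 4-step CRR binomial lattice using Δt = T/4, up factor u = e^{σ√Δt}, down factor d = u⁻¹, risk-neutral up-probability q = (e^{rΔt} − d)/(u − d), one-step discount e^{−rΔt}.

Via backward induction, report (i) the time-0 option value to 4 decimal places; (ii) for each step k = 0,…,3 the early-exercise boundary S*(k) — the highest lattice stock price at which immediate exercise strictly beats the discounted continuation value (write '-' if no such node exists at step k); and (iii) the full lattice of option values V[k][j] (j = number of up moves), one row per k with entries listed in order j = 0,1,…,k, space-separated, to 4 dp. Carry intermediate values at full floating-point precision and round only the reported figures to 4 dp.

price = 7.1258
boundary = - 88.8825 77.3307 88.8825
tree:
7.1258
14.7175 2.4621
26.2693 6.0282 0.2165
36.3197 14.7175 0.5583 0.0000
45.0640 26.2693 1.4400 0.0000 0.0000

Δt=0.44375  u=1.14938  d=0.87003  q=0.59791  discount=0.96427
step 4 (expiry): payoffs max(K−S,0) = 45.0640 26.2693 1.4400 0.0000 0.0000
step 3: (k=3,j=0): S=67.2803, (K−S)⁺=36.3197, hold=32.6178 ⇒ V=36.3197 exercise | (k=3,j=1): S=88.8825, (K−S)⁺=14.7175, hold=11.0155 ⇒ V=14.7175 exercise | (k=3,j=2): S=117.4209, (K−S)⁺=0.0000, hold=0.5583 ⇒ V=0.5583 continue | (k=3,j=3): S=155.1223, (K−S)⁺=0.0000, hold=0.0000 ⇒ V=0.0000 continue  boundary S*=88.8825
step 2: (k=2,j=0): S=77.3307, (K−S)⁺=26.2693, hold=22.5673 ⇒ V=26.2693 exercise | (k=2,j=1): S=102.1600, (K−S)⁺=1.4400, hold=6.0282 ⇒ V=6.0282 continue | (k=2,j=2): S=134.9614, (K−S)⁺=0.0000, hold=0.2165 ⇒ V=0.2165 continue  boundary S*=77.3307
step 1: (k=1,j=0): S=88.8825, (K−S)⁺=14.7175, hold=13.6608 ⇒ V=14.7175 exercise | (k=1,j=1): S=117.4209, (K−S)⁺=0.0000, hold=2.4621 ⇒ V=2.4621 continue  boundary S*=88.8825
step 0: (k=0,j=0): S=102.1600, (K−S)⁺=1.4400, hold=7.1258 ⇒ V=7.1258 continue  boundary S*=-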